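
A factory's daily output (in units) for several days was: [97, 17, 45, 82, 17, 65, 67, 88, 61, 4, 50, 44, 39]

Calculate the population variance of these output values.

748.9231

Step 1: Compute the mean: (97 + 17 + 45 + 82 + 17 + 65 + 67 + 88 + 61 + 4 + 50 + 44 + 39) / 13 = 52
Step 2: Compute squared deviations from the mean:
  (97 - 52)^2 = 2025
  (17 - 52)^2 = 1225
  (45 - 52)^2 = 49
  (82 - 52)^2 = 900
  (17 - 52)^2 = 1225
  (65 - 52)^2 = 169
  (67 - 52)^2 = 225
  (88 - 52)^2 = 1296
  (61 - 52)^2 = 81
  (4 - 52)^2 = 2304
  (50 - 52)^2 = 4
  (44 - 52)^2 = 64
  (39 - 52)^2 = 169
Step 3: Sum of squared deviations = 9736
Step 4: Population variance = 9736 / 13 = 748.9231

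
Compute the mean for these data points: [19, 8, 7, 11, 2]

9.4

Step 1: Sum all values: 19 + 8 + 7 + 11 + 2 = 47
Step 2: Count the number of values: n = 5
Step 3: Mean = sum / n = 47 / 5 = 9.4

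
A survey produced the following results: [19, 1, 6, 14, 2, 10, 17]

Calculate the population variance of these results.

43.8367

Step 1: Compute the mean: (19 + 1 + 6 + 14 + 2 + 10 + 17) / 7 = 9.8571
Step 2: Compute squared deviations from the mean:
  (19 - 9.8571)^2 = 83.5918
  (1 - 9.8571)^2 = 78.449
  (6 - 9.8571)^2 = 14.8776
  (14 - 9.8571)^2 = 17.1633
  (2 - 9.8571)^2 = 61.7347
  (10 - 9.8571)^2 = 0.0204
  (17 - 9.8571)^2 = 51.0204
Step 3: Sum of squared deviations = 306.8571
Step 4: Population variance = 306.8571 / 7 = 43.8367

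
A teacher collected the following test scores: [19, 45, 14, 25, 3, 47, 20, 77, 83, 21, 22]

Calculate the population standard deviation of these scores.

24.7085

Step 1: Compute the mean: 34.1818
Step 2: Sum of squared deviations from the mean: 6715.6364
Step 3: Population variance = 6715.6364 / 11 = 610.5124
Step 4: Standard deviation = sqrt(610.5124) = 24.7085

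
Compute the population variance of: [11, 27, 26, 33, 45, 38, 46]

129.0612

Step 1: Compute the mean: (11 + 27 + 26 + 33 + 45 + 38 + 46) / 7 = 32.2857
Step 2: Compute squared deviations from the mean:
  (11 - 32.2857)^2 = 453.0816
  (27 - 32.2857)^2 = 27.9388
  (26 - 32.2857)^2 = 39.5102
  (33 - 32.2857)^2 = 0.5102
  (45 - 32.2857)^2 = 161.6531
  (38 - 32.2857)^2 = 32.6531
  (46 - 32.2857)^2 = 188.0816
Step 3: Sum of squared deviations = 903.4286
Step 4: Population variance = 903.4286 / 7 = 129.0612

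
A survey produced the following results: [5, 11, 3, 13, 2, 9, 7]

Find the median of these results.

7

Step 1: Sort the data in ascending order: [2, 3, 5, 7, 9, 11, 13]
Step 2: The number of values is n = 7.
Step 3: Since n is odd, the median is the middle value at position 4: 7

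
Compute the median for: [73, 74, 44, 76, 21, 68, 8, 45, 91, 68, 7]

68

Step 1: Sort the data in ascending order: [7, 8, 21, 44, 45, 68, 68, 73, 74, 76, 91]
Step 2: The number of values is n = 11.
Step 3: Since n is odd, the median is the middle value at position 6: 68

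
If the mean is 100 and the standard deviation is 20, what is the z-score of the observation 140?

2

Step 1: Recall the z-score formula: z = (x - mu) / sigma
Step 2: Substitute values: z = (140 - 100) / 20
Step 3: z = 40 / 20 = 2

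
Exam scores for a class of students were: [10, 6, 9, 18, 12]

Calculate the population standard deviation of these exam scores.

4

Step 1: Compute the mean: 11
Step 2: Sum of squared deviations from the mean: 80
Step 3: Population variance = 80 / 5 = 16
Step 4: Standard deviation = sqrt(16) = 4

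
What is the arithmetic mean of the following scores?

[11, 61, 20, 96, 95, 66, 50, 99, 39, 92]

62.9

Step 1: Sum all values: 11 + 61 + 20 + 96 + 95 + 66 + 50 + 99 + 39 + 92 = 629
Step 2: Count the number of values: n = 10
Step 3: Mean = sum / n = 629 / 10 = 62.9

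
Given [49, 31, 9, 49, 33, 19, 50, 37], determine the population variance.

196.4844

Step 1: Compute the mean: (49 + 31 + 9 + 49 + 33 + 19 + 50 + 37) / 8 = 34.625
Step 2: Compute squared deviations from the mean:
  (49 - 34.625)^2 = 206.6406
  (31 - 34.625)^2 = 13.1406
  (9 - 34.625)^2 = 656.6406
  (49 - 34.625)^2 = 206.6406
  (33 - 34.625)^2 = 2.6406
  (19 - 34.625)^2 = 244.1406
  (50 - 34.625)^2 = 236.3906
  (37 - 34.625)^2 = 5.6406
Step 3: Sum of squared deviations = 1571.875
Step 4: Population variance = 1571.875 / 8 = 196.4844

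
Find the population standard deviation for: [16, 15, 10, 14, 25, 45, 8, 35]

12.1861

Step 1: Compute the mean: 21
Step 2: Sum of squared deviations from the mean: 1188
Step 3: Population variance = 1188 / 8 = 148.5
Step 4: Standard deviation = sqrt(148.5) = 12.1861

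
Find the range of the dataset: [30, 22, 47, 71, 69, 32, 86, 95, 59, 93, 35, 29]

73

Step 1: Identify the maximum value: max = 95
Step 2: Identify the minimum value: min = 22
Step 3: Range = max - min = 95 - 22 = 73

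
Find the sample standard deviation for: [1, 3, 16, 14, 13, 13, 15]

6.0749

Step 1: Compute the mean: 10.7143
Step 2: Sum of squared deviations from the mean: 221.4286
Step 3: Sample variance = 221.4286 / 6 = 36.9048
Step 4: Standard deviation = sqrt(36.9048) = 6.0749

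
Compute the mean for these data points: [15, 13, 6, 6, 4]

8.8

Step 1: Sum all values: 15 + 13 + 6 + 6 + 4 = 44
Step 2: Count the number of values: n = 5
Step 3: Mean = sum / n = 44 / 5 = 8.8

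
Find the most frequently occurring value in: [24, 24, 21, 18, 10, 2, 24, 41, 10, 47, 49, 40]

24

Step 1: Count the frequency of each value:
  2: appears 1 time(s)
  10: appears 2 time(s)
  18: appears 1 time(s)
  21: appears 1 time(s)
  24: appears 3 time(s)
  40: appears 1 time(s)
  41: appears 1 time(s)
  47: appears 1 time(s)
  49: appears 1 time(s)
Step 2: The value 24 appears most frequently (3 times).
Step 3: Mode = 24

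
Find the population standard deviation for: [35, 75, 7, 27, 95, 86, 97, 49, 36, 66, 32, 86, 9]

30.7842

Step 1: Compute the mean: 53.8462
Step 2: Sum of squared deviations from the mean: 12319.6923
Step 3: Population variance = 12319.6923 / 13 = 947.6686
Step 4: Standard deviation = sqrt(947.6686) = 30.7842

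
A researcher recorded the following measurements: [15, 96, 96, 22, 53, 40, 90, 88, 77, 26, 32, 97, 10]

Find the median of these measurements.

53

Step 1: Sort the data in ascending order: [10, 15, 22, 26, 32, 40, 53, 77, 88, 90, 96, 96, 97]
Step 2: The number of values is n = 13.
Step 3: Since n is odd, the median is the middle value at position 7: 53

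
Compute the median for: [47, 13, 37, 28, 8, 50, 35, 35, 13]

35

Step 1: Sort the data in ascending order: [8, 13, 13, 28, 35, 35, 37, 47, 50]
Step 2: The number of values is n = 9.
Step 3: Since n is odd, the median is the middle value at position 5: 35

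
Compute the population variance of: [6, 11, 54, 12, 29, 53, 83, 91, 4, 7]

985.2

Step 1: Compute the mean: (6 + 11 + 54 + 12 + 29 + 53 + 83 + 91 + 4 + 7) / 10 = 35
Step 2: Compute squared deviations from the mean:
  (6 - 35)^2 = 841
  (11 - 35)^2 = 576
  (54 - 35)^2 = 361
  (12 - 35)^2 = 529
  (29 - 35)^2 = 36
  (53 - 35)^2 = 324
  (83 - 35)^2 = 2304
  (91 - 35)^2 = 3136
  (4 - 35)^2 = 961
  (7 - 35)^2 = 784
Step 3: Sum of squared deviations = 9852
Step 4: Population variance = 9852 / 10 = 985.2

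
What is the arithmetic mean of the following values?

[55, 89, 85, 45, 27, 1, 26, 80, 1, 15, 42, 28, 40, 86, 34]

43.6

Step 1: Sum all values: 55 + 89 + 85 + 45 + 27 + 1 + 26 + 80 + 1 + 15 + 42 + 28 + 40 + 86 + 34 = 654
Step 2: Count the number of values: n = 15
Step 3: Mean = sum / n = 654 / 15 = 43.6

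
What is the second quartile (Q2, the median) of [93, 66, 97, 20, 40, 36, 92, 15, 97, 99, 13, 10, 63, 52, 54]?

54

Step 1: Sort the data: [10, 13, 15, 20, 36, 40, 52, 54, 63, 66, 92, 93, 97, 97, 99]
Step 2: n = 15
Step 3: Q2 is the median. Since n is odd, it is the middle value at position 8: 54
Step 4: Q2 = 54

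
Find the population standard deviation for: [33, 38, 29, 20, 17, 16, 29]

7.8194

Step 1: Compute the mean: 26
Step 2: Sum of squared deviations from the mean: 428
Step 3: Population variance = 428 / 7 = 61.1429
Step 4: Standard deviation = sqrt(61.1429) = 7.8194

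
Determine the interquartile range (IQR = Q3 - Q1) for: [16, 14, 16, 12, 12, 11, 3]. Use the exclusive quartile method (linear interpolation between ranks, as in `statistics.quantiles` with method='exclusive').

5

Step 1: Sort the data: [3, 11, 12, 12, 14, 16, 16]
Step 2: n = 7
Step 3: Using the exclusive quartile method:
  Q1 = 11
  Q2 (median) = 12
  Q3 = 16
  IQR = Q3 - Q1 = 16 - 11 = 5
Step 4: IQR = 5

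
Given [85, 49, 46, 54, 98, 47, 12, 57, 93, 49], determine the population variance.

610.4

Step 1: Compute the mean: (85 + 49 + 46 + 54 + 98 + 47 + 12 + 57 + 93 + 49) / 10 = 59
Step 2: Compute squared deviations from the mean:
  (85 - 59)^2 = 676
  (49 - 59)^2 = 100
  (46 - 59)^2 = 169
  (54 - 59)^2 = 25
  (98 - 59)^2 = 1521
  (47 - 59)^2 = 144
  (12 - 59)^2 = 2209
  (57 - 59)^2 = 4
  (93 - 59)^2 = 1156
  (49 - 59)^2 = 100
Step 3: Sum of squared deviations = 6104
Step 4: Population variance = 6104 / 10 = 610.4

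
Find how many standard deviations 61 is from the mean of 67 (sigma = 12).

-0.5

Step 1: Recall the z-score formula: z = (x - mu) / sigma
Step 2: Substitute values: z = (61 - 67) / 12
Step 3: z = -6 / 12 = -0.5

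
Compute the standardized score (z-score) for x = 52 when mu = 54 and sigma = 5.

-0.4

Step 1: Recall the z-score formula: z = (x - mu) / sigma
Step 2: Substitute values: z = (52 - 54) / 5
Step 3: z = -2 / 5 = -0.4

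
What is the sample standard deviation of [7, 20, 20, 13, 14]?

5.4498

Step 1: Compute the mean: 14.8
Step 2: Sum of squared deviations from the mean: 118.8
Step 3: Sample variance = 118.8 / 4 = 29.7
Step 4: Standard deviation = sqrt(29.7) = 5.4498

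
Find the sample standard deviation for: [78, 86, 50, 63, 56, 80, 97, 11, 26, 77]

27.2486

Step 1: Compute the mean: 62.4
Step 2: Sum of squared deviations from the mean: 6682.4
Step 3: Sample variance = 6682.4 / 9 = 742.4889
Step 4: Standard deviation = sqrt(742.4889) = 27.2486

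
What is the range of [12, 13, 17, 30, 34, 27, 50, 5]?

45

Step 1: Identify the maximum value: max = 50
Step 2: Identify the minimum value: min = 5
Step 3: Range = max - min = 50 - 5 = 45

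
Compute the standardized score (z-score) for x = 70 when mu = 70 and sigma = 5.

0

Step 1: Recall the z-score formula: z = (x - mu) / sigma
Step 2: Substitute values: z = (70 - 70) / 5
Step 3: z = 0 / 5 = 0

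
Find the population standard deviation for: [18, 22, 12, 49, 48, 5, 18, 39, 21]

14.8607

Step 1: Compute the mean: 25.7778
Step 2: Sum of squared deviations from the mean: 1987.5556
Step 3: Population variance = 1987.5556 / 9 = 220.8395
Step 4: Standard deviation = sqrt(220.8395) = 14.8607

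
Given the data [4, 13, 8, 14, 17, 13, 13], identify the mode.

13

Step 1: Count the frequency of each value:
  4: appears 1 time(s)
  8: appears 1 time(s)
  13: appears 3 time(s)
  14: appears 1 time(s)
  17: appears 1 time(s)
Step 2: The value 13 appears most frequently (3 times).
Step 3: Mode = 13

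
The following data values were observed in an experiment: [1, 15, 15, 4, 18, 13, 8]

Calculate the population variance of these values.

34.5306

Step 1: Compute the mean: (1 + 15 + 15 + 4 + 18 + 13 + 8) / 7 = 10.5714
Step 2: Compute squared deviations from the mean:
  (1 - 10.5714)^2 = 91.6122
  (15 - 10.5714)^2 = 19.6122
  (15 - 10.5714)^2 = 19.6122
  (4 - 10.5714)^2 = 43.1837
  (18 - 10.5714)^2 = 55.1837
  (13 - 10.5714)^2 = 5.898
  (8 - 10.5714)^2 = 6.6122
Step 3: Sum of squared deviations = 241.7143
Step 4: Population variance = 241.7143 / 7 = 34.5306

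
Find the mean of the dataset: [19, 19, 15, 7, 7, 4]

11.8333

Step 1: Sum all values: 19 + 19 + 15 + 7 + 7 + 4 = 71
Step 2: Count the number of values: n = 6
Step 3: Mean = sum / n = 71 / 6 = 11.8333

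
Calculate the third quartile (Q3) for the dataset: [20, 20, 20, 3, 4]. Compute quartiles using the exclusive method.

20

Step 1: Sort the data: [3, 4, 20, 20, 20]
Step 2: n = 5
Step 3: Using the exclusive quartile method:
  Q1 = 3.5
  Q2 (median) = 20
  Q3 = 20
  IQR = Q3 - Q1 = 20 - 3.5 = 16.5
Step 4: Q3 = 20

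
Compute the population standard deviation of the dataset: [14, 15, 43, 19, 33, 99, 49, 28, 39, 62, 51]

23.5467

Step 1: Compute the mean: 41.0909
Step 2: Sum of squared deviations from the mean: 6098.9091
Step 3: Population variance = 6098.9091 / 11 = 554.4463
Step 4: Standard deviation = sqrt(554.4463) = 23.5467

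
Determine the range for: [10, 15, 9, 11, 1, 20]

19

Step 1: Identify the maximum value: max = 20
Step 2: Identify the minimum value: min = 1
Step 3: Range = max - min = 20 - 1 = 19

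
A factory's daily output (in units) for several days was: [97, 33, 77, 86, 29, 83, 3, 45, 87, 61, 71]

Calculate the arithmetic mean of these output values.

61.0909

Step 1: Sum all values: 97 + 33 + 77 + 86 + 29 + 83 + 3 + 45 + 87 + 61 + 71 = 672
Step 2: Count the number of values: n = 11
Step 3: Mean = sum / n = 672 / 11 = 61.0909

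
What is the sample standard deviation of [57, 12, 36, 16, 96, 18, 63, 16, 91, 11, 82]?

33.6009

Step 1: Compute the mean: 45.2727
Step 2: Sum of squared deviations from the mean: 11290.1818
Step 3: Sample variance = 11290.1818 / 10 = 1129.0182
Step 4: Standard deviation = sqrt(1129.0182) = 33.6009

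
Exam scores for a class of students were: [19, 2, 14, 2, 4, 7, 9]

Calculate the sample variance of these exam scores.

41.1429

Step 1: Compute the mean: (19 + 2 + 14 + 2 + 4 + 7 + 9) / 7 = 8.1429
Step 2: Compute squared deviations from the mean:
  (19 - 8.1429)^2 = 117.8776
  (2 - 8.1429)^2 = 37.7347
  (14 - 8.1429)^2 = 34.3061
  (2 - 8.1429)^2 = 37.7347
  (4 - 8.1429)^2 = 17.1633
  (7 - 8.1429)^2 = 1.3061
  (9 - 8.1429)^2 = 0.7347
Step 3: Sum of squared deviations = 246.8571
Step 4: Sample variance = 246.8571 / 6 = 41.1429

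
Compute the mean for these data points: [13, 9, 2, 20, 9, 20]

12.1667

Step 1: Sum all values: 13 + 9 + 2 + 20 + 9 + 20 = 73
Step 2: Count the number of values: n = 6
Step 3: Mean = sum / n = 73 / 6 = 12.1667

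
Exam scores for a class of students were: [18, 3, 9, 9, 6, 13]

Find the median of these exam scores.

9

Step 1: Sort the data in ascending order: [3, 6, 9, 9, 13, 18]
Step 2: The number of values is n = 6.
Step 3: Since n is even, the median is the average of positions 3 and 4:
  Median = (9 + 9) / 2 = 9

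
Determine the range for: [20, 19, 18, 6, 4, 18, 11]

16

Step 1: Identify the maximum value: max = 20
Step 2: Identify the minimum value: min = 4
Step 3: Range = max - min = 20 - 4 = 16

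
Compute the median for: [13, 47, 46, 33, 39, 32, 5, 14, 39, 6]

32.5

Step 1: Sort the data in ascending order: [5, 6, 13, 14, 32, 33, 39, 39, 46, 47]
Step 2: The number of values is n = 10.
Step 3: Since n is even, the median is the average of positions 5 and 6:
  Median = (32 + 33) / 2 = 32.5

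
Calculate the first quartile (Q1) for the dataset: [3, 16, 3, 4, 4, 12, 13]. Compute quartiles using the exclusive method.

3

Step 1: Sort the data: [3, 3, 4, 4, 12, 13, 16]
Step 2: n = 7
Step 3: Using the exclusive quartile method:
  Q1 = 3
  Q2 (median) = 4
  Q3 = 13
  IQR = Q3 - Q1 = 13 - 3 = 10
Step 4: Q1 = 3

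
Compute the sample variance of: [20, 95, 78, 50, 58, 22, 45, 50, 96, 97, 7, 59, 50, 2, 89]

1025.2667

Step 1: Compute the mean: (20 + 95 + 78 + 50 + 58 + 22 + 45 + 50 + 96 + 97 + 7 + 59 + 50 + 2 + 89) / 15 = 54.5333
Step 2: Compute squared deviations from the mean:
  (20 - 54.5333)^2 = 1192.5511
  (95 - 54.5333)^2 = 1637.5511
  (78 - 54.5333)^2 = 550.6844
  (50 - 54.5333)^2 = 20.5511
  (58 - 54.5333)^2 = 12.0178
  (22 - 54.5333)^2 = 1058.4178
  (45 - 54.5333)^2 = 90.8844
  (50 - 54.5333)^2 = 20.5511
  (96 - 54.5333)^2 = 1719.4844
  (97 - 54.5333)^2 = 1803.4178
  (7 - 54.5333)^2 = 2259.4178
  (59 - 54.5333)^2 = 19.9511
  (50 - 54.5333)^2 = 20.5511
  (2 - 54.5333)^2 = 2759.7511
  (89 - 54.5333)^2 = 1187.9511
Step 3: Sum of squared deviations = 14353.7333
Step 4: Sample variance = 14353.7333 / 14 = 1025.2667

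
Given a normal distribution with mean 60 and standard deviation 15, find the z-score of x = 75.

1

Step 1: Recall the z-score formula: z = (x - mu) / sigma
Step 2: Substitute values: z = (75 - 60) / 15
Step 3: z = 15 / 15 = 1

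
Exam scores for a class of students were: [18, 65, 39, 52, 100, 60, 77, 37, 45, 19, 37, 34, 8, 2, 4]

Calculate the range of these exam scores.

98

Step 1: Identify the maximum value: max = 100
Step 2: Identify the minimum value: min = 2
Step 3: Range = max - min = 100 - 2 = 98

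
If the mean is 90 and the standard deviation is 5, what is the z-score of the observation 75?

-3

Step 1: Recall the z-score formula: z = (x - mu) / sigma
Step 2: Substitute values: z = (75 - 90) / 5
Step 3: z = -15 / 5 = -3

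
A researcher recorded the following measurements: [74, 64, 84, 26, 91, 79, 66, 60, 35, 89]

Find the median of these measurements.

70

Step 1: Sort the data in ascending order: [26, 35, 60, 64, 66, 74, 79, 84, 89, 91]
Step 2: The number of values is n = 10.
Step 3: Since n is even, the median is the average of positions 5 and 6:
  Median = (66 + 74) / 2 = 70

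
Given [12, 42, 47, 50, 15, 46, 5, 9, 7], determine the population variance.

342.321

Step 1: Compute the mean: (12 + 42 + 47 + 50 + 15 + 46 + 5 + 9 + 7) / 9 = 25.8889
Step 2: Compute squared deviations from the mean:
  (12 - 25.8889)^2 = 192.9012
  (42 - 25.8889)^2 = 259.5679
  (47 - 25.8889)^2 = 445.679
  (50 - 25.8889)^2 = 581.3457
  (15 - 25.8889)^2 = 118.5679
  (46 - 25.8889)^2 = 404.4568
  (5 - 25.8889)^2 = 436.3457
  (9 - 25.8889)^2 = 285.2346
  (7 - 25.8889)^2 = 356.7901
Step 3: Sum of squared deviations = 3080.8889
Step 4: Population variance = 3080.8889 / 9 = 342.321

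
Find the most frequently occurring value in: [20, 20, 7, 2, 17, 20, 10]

20

Step 1: Count the frequency of each value:
  2: appears 1 time(s)
  7: appears 1 time(s)
  10: appears 1 time(s)
  17: appears 1 time(s)
  20: appears 3 time(s)
Step 2: The value 20 appears most frequently (3 times).
Step 3: Mode = 20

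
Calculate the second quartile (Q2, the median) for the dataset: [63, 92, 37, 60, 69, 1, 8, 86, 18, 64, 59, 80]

61.5

Step 1: Sort the data: [1, 8, 18, 37, 59, 60, 63, 64, 69, 80, 86, 92]
Step 2: n = 12
Step 3: Q2 is the median. Since n is even, it is the average of the values at positions 6 and 7:
  Q2 = (60 + 63) / 2 = 61.5
Step 4: Q2 = 61.5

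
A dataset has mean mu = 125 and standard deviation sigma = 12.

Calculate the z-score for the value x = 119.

-0.5

Step 1: Recall the z-score formula: z = (x - mu) / sigma
Step 2: Substitute values: z = (119 - 125) / 12
Step 3: z = -6 / 12 = -0.5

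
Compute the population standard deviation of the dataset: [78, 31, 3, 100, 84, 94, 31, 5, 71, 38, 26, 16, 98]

34.9779

Step 1: Compute the mean: 51.9231
Step 2: Sum of squared deviations from the mean: 15904.9231
Step 3: Population variance = 15904.9231 / 13 = 1223.4556
Step 4: Standard deviation = sqrt(1223.4556) = 34.9779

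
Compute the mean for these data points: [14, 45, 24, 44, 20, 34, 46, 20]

30.875

Step 1: Sum all values: 14 + 45 + 24 + 44 + 20 + 34 + 46 + 20 = 247
Step 2: Count the number of values: n = 8
Step 3: Mean = sum / n = 247 / 8 = 30.875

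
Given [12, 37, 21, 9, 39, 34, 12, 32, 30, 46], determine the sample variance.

166.4

Step 1: Compute the mean: (12 + 37 + 21 + 9 + 39 + 34 + 12 + 32 + 30 + 46) / 10 = 27.2
Step 2: Compute squared deviations from the mean:
  (12 - 27.2)^2 = 231.04
  (37 - 27.2)^2 = 96.04
  (21 - 27.2)^2 = 38.44
  (9 - 27.2)^2 = 331.24
  (39 - 27.2)^2 = 139.24
  (34 - 27.2)^2 = 46.24
  (12 - 27.2)^2 = 231.04
  (32 - 27.2)^2 = 23.04
  (30 - 27.2)^2 = 7.84
  (46 - 27.2)^2 = 353.44
Step 3: Sum of squared deviations = 1497.6
Step 4: Sample variance = 1497.6 / 9 = 166.4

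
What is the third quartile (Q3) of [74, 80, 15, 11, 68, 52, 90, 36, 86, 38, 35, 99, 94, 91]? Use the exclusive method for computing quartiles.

90.25

Step 1: Sort the data: [11, 15, 35, 36, 38, 52, 68, 74, 80, 86, 90, 91, 94, 99]
Step 2: n = 14
Step 3: Using the exclusive quartile method:
  Q1 = 35.75
  Q2 (median) = 71
  Q3 = 90.25
  IQR = Q3 - Q1 = 90.25 - 35.75 = 54.5
Step 4: Q3 = 90.25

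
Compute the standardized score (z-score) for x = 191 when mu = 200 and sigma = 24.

-0.375

Step 1: Recall the z-score formula: z = (x - mu) / sigma
Step 2: Substitute values: z = (191 - 200) / 24
Step 3: z = -9 / 24 = -0.375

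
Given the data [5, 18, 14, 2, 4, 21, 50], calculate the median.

14

Step 1: Sort the data in ascending order: [2, 4, 5, 14, 18, 21, 50]
Step 2: The number of values is n = 7.
Step 3: Since n is odd, the median is the middle value at position 4: 14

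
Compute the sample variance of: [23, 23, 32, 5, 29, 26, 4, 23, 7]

116.3611

Step 1: Compute the mean: (23 + 23 + 32 + 5 + 29 + 26 + 4 + 23 + 7) / 9 = 19.1111
Step 2: Compute squared deviations from the mean:
  (23 - 19.1111)^2 = 15.1235
  (23 - 19.1111)^2 = 15.1235
  (32 - 19.1111)^2 = 166.1235
  (5 - 19.1111)^2 = 199.1235
  (29 - 19.1111)^2 = 97.7901
  (26 - 19.1111)^2 = 47.4568
  (4 - 19.1111)^2 = 228.3457
  (23 - 19.1111)^2 = 15.1235
  (7 - 19.1111)^2 = 146.679
Step 3: Sum of squared deviations = 930.8889
Step 4: Sample variance = 930.8889 / 8 = 116.3611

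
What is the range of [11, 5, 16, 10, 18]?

13

Step 1: Identify the maximum value: max = 18
Step 2: Identify the minimum value: min = 5
Step 3: Range = max - min = 18 - 5 = 13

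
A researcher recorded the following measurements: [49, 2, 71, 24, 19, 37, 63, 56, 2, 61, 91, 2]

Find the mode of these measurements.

2

Step 1: Count the frequency of each value:
  2: appears 3 time(s)
  19: appears 1 time(s)
  24: appears 1 time(s)
  37: appears 1 time(s)
  49: appears 1 time(s)
  56: appears 1 time(s)
  61: appears 1 time(s)
  63: appears 1 time(s)
  71: appears 1 time(s)
  91: appears 1 time(s)
Step 2: The value 2 appears most frequently (3 times).
Step 3: Mode = 2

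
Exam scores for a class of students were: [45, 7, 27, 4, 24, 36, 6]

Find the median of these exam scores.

24

Step 1: Sort the data in ascending order: [4, 6, 7, 24, 27, 36, 45]
Step 2: The number of values is n = 7.
Step 3: Since n is odd, the median is the middle value at position 4: 24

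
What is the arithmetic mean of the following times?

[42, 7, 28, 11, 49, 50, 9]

28

Step 1: Sum all values: 42 + 7 + 28 + 11 + 49 + 50 + 9 = 196
Step 2: Count the number of values: n = 7
Step 3: Mean = sum / n = 196 / 7 = 28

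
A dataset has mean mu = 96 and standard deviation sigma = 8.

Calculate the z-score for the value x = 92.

-0.5

Step 1: Recall the z-score formula: z = (x - mu) / sigma
Step 2: Substitute values: z = (92 - 96) / 8
Step 3: z = -4 / 8 = -0.5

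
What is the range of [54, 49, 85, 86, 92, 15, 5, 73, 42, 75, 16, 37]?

87

Step 1: Identify the maximum value: max = 92
Step 2: Identify the minimum value: min = 5
Step 3: Range = max - min = 92 - 5 = 87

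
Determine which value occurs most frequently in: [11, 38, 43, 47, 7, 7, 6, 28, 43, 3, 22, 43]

43

Step 1: Count the frequency of each value:
  3: appears 1 time(s)
  6: appears 1 time(s)
  7: appears 2 time(s)
  11: appears 1 time(s)
  22: appears 1 time(s)
  28: appears 1 time(s)
  38: appears 1 time(s)
  43: appears 3 time(s)
  47: appears 1 time(s)
Step 2: The value 43 appears most frequently (3 times).
Step 3: Mode = 43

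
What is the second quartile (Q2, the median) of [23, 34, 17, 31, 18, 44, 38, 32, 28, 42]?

31.5

Step 1: Sort the data: [17, 18, 23, 28, 31, 32, 34, 38, 42, 44]
Step 2: n = 10
Step 3: Q2 is the median. Since n is even, it is the average of the values at positions 5 and 6:
  Q2 = (31 + 32) / 2 = 31.5
Step 4: Q2 = 31.5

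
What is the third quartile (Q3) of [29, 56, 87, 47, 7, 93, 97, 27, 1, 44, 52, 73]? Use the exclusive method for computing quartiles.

83.5

Step 1: Sort the data: [1, 7, 27, 29, 44, 47, 52, 56, 73, 87, 93, 97]
Step 2: n = 12
Step 3: Using the exclusive quartile method:
  Q1 = 27.5
  Q2 (median) = 49.5
  Q3 = 83.5
  IQR = Q3 - Q1 = 83.5 - 27.5 = 56
Step 4: Q3 = 83.5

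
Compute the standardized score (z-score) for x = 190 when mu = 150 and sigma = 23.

1.7391

Step 1: Recall the z-score formula: z = (x - mu) / sigma
Step 2: Substitute values: z = (190 - 150) / 23
Step 3: z = 40 / 23 = 1.7391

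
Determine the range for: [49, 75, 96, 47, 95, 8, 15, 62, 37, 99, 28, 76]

91

Step 1: Identify the maximum value: max = 99
Step 2: Identify the minimum value: min = 8
Step 3: Range = max - min = 99 - 8 = 91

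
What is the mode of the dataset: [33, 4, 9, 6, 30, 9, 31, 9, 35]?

9

Step 1: Count the frequency of each value:
  4: appears 1 time(s)
  6: appears 1 time(s)
  9: appears 3 time(s)
  30: appears 1 time(s)
  31: appears 1 time(s)
  33: appears 1 time(s)
  35: appears 1 time(s)
Step 2: The value 9 appears most frequently (3 times).
Step 3: Mode = 9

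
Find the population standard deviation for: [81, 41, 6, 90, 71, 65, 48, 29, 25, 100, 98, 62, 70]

28.0648

Step 1: Compute the mean: 60.4615
Step 2: Sum of squared deviations from the mean: 10239.2308
Step 3: Population variance = 10239.2308 / 13 = 787.6331
Step 4: Standard deviation = sqrt(787.6331) = 28.0648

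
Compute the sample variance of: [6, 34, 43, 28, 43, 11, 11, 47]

272.6964

Step 1: Compute the mean: (6 + 34 + 43 + 28 + 43 + 11 + 11 + 47) / 8 = 27.875
Step 2: Compute squared deviations from the mean:
  (6 - 27.875)^2 = 478.5156
  (34 - 27.875)^2 = 37.5156
  (43 - 27.875)^2 = 228.7656
  (28 - 27.875)^2 = 0.0156
  (43 - 27.875)^2 = 228.7656
  (11 - 27.875)^2 = 284.7656
  (11 - 27.875)^2 = 284.7656
  (47 - 27.875)^2 = 365.7656
Step 3: Sum of squared deviations = 1908.875
Step 4: Sample variance = 1908.875 / 7 = 272.6964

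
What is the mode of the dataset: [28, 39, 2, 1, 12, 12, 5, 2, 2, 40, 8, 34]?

2

Step 1: Count the frequency of each value:
  1: appears 1 time(s)
  2: appears 3 time(s)
  5: appears 1 time(s)
  8: appears 1 time(s)
  12: appears 2 time(s)
  28: appears 1 time(s)
  34: appears 1 time(s)
  39: appears 1 time(s)
  40: appears 1 time(s)
Step 2: The value 2 appears most frequently (3 times).
Step 3: Mode = 2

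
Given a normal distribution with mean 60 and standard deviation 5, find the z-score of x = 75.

3

Step 1: Recall the z-score formula: z = (x - mu) / sigma
Step 2: Substitute values: z = (75 - 60) / 5
Step 3: z = 15 / 5 = 3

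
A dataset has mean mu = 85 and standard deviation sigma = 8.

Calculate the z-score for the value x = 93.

1

Step 1: Recall the z-score formula: z = (x - mu) / sigma
Step 2: Substitute values: z = (93 - 85) / 8
Step 3: z = 8 / 8 = 1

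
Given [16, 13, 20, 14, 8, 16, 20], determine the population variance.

15.0612

Step 1: Compute the mean: (16 + 13 + 20 + 14 + 8 + 16 + 20) / 7 = 15.2857
Step 2: Compute squared deviations from the mean:
  (16 - 15.2857)^2 = 0.5102
  (13 - 15.2857)^2 = 5.2245
  (20 - 15.2857)^2 = 22.2245
  (14 - 15.2857)^2 = 1.6531
  (8 - 15.2857)^2 = 53.0816
  (16 - 15.2857)^2 = 0.5102
  (20 - 15.2857)^2 = 22.2245
Step 3: Sum of squared deviations = 105.4286
Step 4: Population variance = 105.4286 / 7 = 15.0612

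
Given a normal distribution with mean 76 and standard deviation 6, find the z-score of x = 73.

-0.5

Step 1: Recall the z-score formula: z = (x - mu) / sigma
Step 2: Substitute values: z = (73 - 76) / 6
Step 3: z = -3 / 6 = -0.5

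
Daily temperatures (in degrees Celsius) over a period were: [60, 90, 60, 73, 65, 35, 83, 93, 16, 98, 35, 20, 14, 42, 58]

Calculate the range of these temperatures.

84

Step 1: Identify the maximum value: max = 98
Step 2: Identify the minimum value: min = 14
Step 3: Range = max - min = 98 - 14 = 84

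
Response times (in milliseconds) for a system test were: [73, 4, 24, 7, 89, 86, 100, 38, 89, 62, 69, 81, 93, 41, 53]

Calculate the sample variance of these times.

990.8286

Step 1: Compute the mean: (73 + 4 + 24 + 7 + 89 + 86 + 100 + 38 + 89 + 62 + 69 + 81 + 93 + 41 + 53) / 15 = 60.6
Step 2: Compute squared deviations from the mean:
  (73 - 60.6)^2 = 153.76
  (4 - 60.6)^2 = 3203.56
  (24 - 60.6)^2 = 1339.56
  (7 - 60.6)^2 = 2872.96
  (89 - 60.6)^2 = 806.56
  (86 - 60.6)^2 = 645.16
  (100 - 60.6)^2 = 1552.36
  (38 - 60.6)^2 = 510.76
  (89 - 60.6)^2 = 806.56
  (62 - 60.6)^2 = 1.96
  (69 - 60.6)^2 = 70.56
  (81 - 60.6)^2 = 416.16
  (93 - 60.6)^2 = 1049.76
  (41 - 60.6)^2 = 384.16
  (53 - 60.6)^2 = 57.76
Step 3: Sum of squared deviations = 13871.6
Step 4: Sample variance = 13871.6 / 14 = 990.8286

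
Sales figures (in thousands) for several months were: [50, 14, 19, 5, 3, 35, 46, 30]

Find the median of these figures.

24.5

Step 1: Sort the data in ascending order: [3, 5, 14, 19, 30, 35, 46, 50]
Step 2: The number of values is n = 8.
Step 3: Since n is even, the median is the average of positions 4 and 5:
  Median = (19 + 30) / 2 = 24.5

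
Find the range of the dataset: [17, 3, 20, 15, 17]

17

Step 1: Identify the maximum value: max = 20
Step 2: Identify the minimum value: min = 3
Step 3: Range = max - min = 20 - 3 = 17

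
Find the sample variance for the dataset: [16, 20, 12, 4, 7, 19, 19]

40.4762

Step 1: Compute the mean: (16 + 20 + 12 + 4 + 7 + 19 + 19) / 7 = 13.8571
Step 2: Compute squared deviations from the mean:
  (16 - 13.8571)^2 = 4.5918
  (20 - 13.8571)^2 = 37.7347
  (12 - 13.8571)^2 = 3.449
  (4 - 13.8571)^2 = 97.1633
  (7 - 13.8571)^2 = 47.0204
  (19 - 13.8571)^2 = 26.449
  (19 - 13.8571)^2 = 26.449
Step 3: Sum of squared deviations = 242.8571
Step 4: Sample variance = 242.8571 / 6 = 40.4762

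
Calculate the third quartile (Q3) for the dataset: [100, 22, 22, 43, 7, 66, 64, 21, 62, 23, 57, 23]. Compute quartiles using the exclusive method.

63.5

Step 1: Sort the data: [7, 21, 22, 22, 23, 23, 43, 57, 62, 64, 66, 100]
Step 2: n = 12
Step 3: Using the exclusive quartile method:
  Q1 = 22
  Q2 (median) = 33
  Q3 = 63.5
  IQR = Q3 - Q1 = 63.5 - 22 = 41.5
Step 4: Q3 = 63.5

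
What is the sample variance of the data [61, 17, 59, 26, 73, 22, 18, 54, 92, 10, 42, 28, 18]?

654.6667

Step 1: Compute the mean: (61 + 17 + 59 + 26 + 73 + 22 + 18 + 54 + 92 + 10 + 42 + 28 + 18) / 13 = 40
Step 2: Compute squared deviations from the mean:
  (61 - 40)^2 = 441
  (17 - 40)^2 = 529
  (59 - 40)^2 = 361
  (26 - 40)^2 = 196
  (73 - 40)^2 = 1089
  (22 - 40)^2 = 324
  (18 - 40)^2 = 484
  (54 - 40)^2 = 196
  (92 - 40)^2 = 2704
  (10 - 40)^2 = 900
  (42 - 40)^2 = 4
  (28 - 40)^2 = 144
  (18 - 40)^2 = 484
Step 3: Sum of squared deviations = 7856
Step 4: Sample variance = 7856 / 12 = 654.6667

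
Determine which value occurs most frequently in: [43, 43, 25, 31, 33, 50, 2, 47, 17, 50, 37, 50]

50

Step 1: Count the frequency of each value:
  2: appears 1 time(s)
  17: appears 1 time(s)
  25: appears 1 time(s)
  31: appears 1 time(s)
  33: appears 1 time(s)
  37: appears 1 time(s)
  43: appears 2 time(s)
  47: appears 1 time(s)
  50: appears 3 time(s)
Step 2: The value 50 appears most frequently (3 times).
Step 3: Mode = 50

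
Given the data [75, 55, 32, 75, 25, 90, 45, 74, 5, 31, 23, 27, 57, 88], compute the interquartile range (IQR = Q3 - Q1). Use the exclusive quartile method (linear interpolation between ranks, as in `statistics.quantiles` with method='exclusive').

48.5

Step 1: Sort the data: [5, 23, 25, 27, 31, 32, 45, 55, 57, 74, 75, 75, 88, 90]
Step 2: n = 14
Step 3: Using the exclusive quartile method:
  Q1 = 26.5
  Q2 (median) = 50
  Q3 = 75
  IQR = Q3 - Q1 = 75 - 26.5 = 48.5
Step 4: IQR = 48.5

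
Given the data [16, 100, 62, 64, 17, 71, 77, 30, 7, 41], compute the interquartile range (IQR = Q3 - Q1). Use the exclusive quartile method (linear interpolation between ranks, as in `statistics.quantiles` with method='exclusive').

55.75

Step 1: Sort the data: [7, 16, 17, 30, 41, 62, 64, 71, 77, 100]
Step 2: n = 10
Step 3: Using the exclusive quartile method:
  Q1 = 16.75
  Q2 (median) = 51.5
  Q3 = 72.5
  IQR = Q3 - Q1 = 72.5 - 16.75 = 55.75
Step 4: IQR = 55.75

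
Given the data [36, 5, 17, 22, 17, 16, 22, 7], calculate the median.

17

Step 1: Sort the data in ascending order: [5, 7, 16, 17, 17, 22, 22, 36]
Step 2: The number of values is n = 8.
Step 3: Since n is even, the median is the average of positions 4 and 5:
  Median = (17 + 17) / 2 = 17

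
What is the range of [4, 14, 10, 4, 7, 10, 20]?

16

Step 1: Identify the maximum value: max = 20
Step 2: Identify the minimum value: min = 4
Step 3: Range = max - min = 20 - 4 = 16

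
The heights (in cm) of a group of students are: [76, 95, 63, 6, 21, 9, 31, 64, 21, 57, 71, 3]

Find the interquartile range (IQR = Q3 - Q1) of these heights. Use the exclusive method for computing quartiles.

57.25

Step 1: Sort the data: [3, 6, 9, 21, 21, 31, 57, 63, 64, 71, 76, 95]
Step 2: n = 12
Step 3: Using the exclusive quartile method:
  Q1 = 12
  Q2 (median) = 44
  Q3 = 69.25
  IQR = Q3 - Q1 = 69.25 - 12 = 57.25
Step 4: IQR = 57.25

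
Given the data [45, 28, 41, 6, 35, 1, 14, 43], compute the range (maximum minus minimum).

44

Step 1: Identify the maximum value: max = 45
Step 2: Identify the minimum value: min = 1
Step 3: Range = max - min = 45 - 1 = 44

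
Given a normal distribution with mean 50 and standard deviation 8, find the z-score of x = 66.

2

Step 1: Recall the z-score formula: z = (x - mu) / sigma
Step 2: Substitute values: z = (66 - 50) / 8
Step 3: z = 16 / 8 = 2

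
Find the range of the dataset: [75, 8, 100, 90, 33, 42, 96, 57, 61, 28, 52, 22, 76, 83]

92

Step 1: Identify the maximum value: max = 100
Step 2: Identify the minimum value: min = 8
Step 3: Range = max - min = 100 - 8 = 92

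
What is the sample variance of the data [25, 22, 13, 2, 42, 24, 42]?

209.5714

Step 1: Compute the mean: (25 + 22 + 13 + 2 + 42 + 24 + 42) / 7 = 24.2857
Step 2: Compute squared deviations from the mean:
  (25 - 24.2857)^2 = 0.5102
  (22 - 24.2857)^2 = 5.2245
  (13 - 24.2857)^2 = 127.3673
  (2 - 24.2857)^2 = 496.6531
  (42 - 24.2857)^2 = 313.7959
  (24 - 24.2857)^2 = 0.0816
  (42 - 24.2857)^2 = 313.7959
Step 3: Sum of squared deviations = 1257.4286
Step 4: Sample variance = 1257.4286 / 6 = 209.5714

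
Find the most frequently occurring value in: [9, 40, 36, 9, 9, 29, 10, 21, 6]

9

Step 1: Count the frequency of each value:
  6: appears 1 time(s)
  9: appears 3 time(s)
  10: appears 1 time(s)
  21: appears 1 time(s)
  29: appears 1 time(s)
  36: appears 1 time(s)
  40: appears 1 time(s)
Step 2: The value 9 appears most frequently (3 times).
Step 3: Mode = 9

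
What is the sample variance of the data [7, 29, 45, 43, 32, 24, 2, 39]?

254.8393

Step 1: Compute the mean: (7 + 29 + 45 + 43 + 32 + 24 + 2 + 39) / 8 = 27.625
Step 2: Compute squared deviations from the mean:
  (7 - 27.625)^2 = 425.3906
  (29 - 27.625)^2 = 1.8906
  (45 - 27.625)^2 = 301.8906
  (43 - 27.625)^2 = 236.3906
  (32 - 27.625)^2 = 19.1406
  (24 - 27.625)^2 = 13.1406
  (2 - 27.625)^2 = 656.6406
  (39 - 27.625)^2 = 129.3906
Step 3: Sum of squared deviations = 1783.875
Step 4: Sample variance = 1783.875 / 7 = 254.8393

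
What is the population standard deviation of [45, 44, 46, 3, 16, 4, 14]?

18.2354

Step 1: Compute the mean: 24.5714
Step 2: Sum of squared deviations from the mean: 2327.7143
Step 3: Population variance = 2327.7143 / 7 = 332.5306
Step 4: Standard deviation = sqrt(332.5306) = 18.2354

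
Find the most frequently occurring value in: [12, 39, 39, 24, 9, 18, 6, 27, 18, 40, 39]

39

Step 1: Count the frequency of each value:
  6: appears 1 time(s)
  9: appears 1 time(s)
  12: appears 1 time(s)
  18: appears 2 time(s)
  24: appears 1 time(s)
  27: appears 1 time(s)
  39: appears 3 time(s)
  40: appears 1 time(s)
Step 2: The value 39 appears most frequently (3 times).
Step 3: Mode = 39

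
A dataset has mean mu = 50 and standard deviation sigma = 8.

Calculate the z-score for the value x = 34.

-2

Step 1: Recall the z-score formula: z = (x - mu) / sigma
Step 2: Substitute values: z = (34 - 50) / 8
Step 3: z = -16 / 8 = -2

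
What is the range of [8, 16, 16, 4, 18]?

14

Step 1: Identify the maximum value: max = 18
Step 2: Identify the minimum value: min = 4
Step 3: Range = max - min = 18 - 4 = 14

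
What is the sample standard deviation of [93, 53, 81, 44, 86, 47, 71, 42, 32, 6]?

27.1262

Step 1: Compute the mean: 55.5
Step 2: Sum of squared deviations from the mean: 6622.5
Step 3: Sample variance = 6622.5 / 9 = 735.8333
Step 4: Standard deviation = sqrt(735.8333) = 27.1262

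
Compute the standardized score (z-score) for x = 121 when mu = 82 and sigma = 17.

2.2941

Step 1: Recall the z-score formula: z = (x - mu) / sigma
Step 2: Substitute values: z = (121 - 82) / 17
Step 3: z = 39 / 17 = 2.2941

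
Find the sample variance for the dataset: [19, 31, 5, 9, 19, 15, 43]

170.4762

Step 1: Compute the mean: (19 + 31 + 5 + 9 + 19 + 15 + 43) / 7 = 20.1429
Step 2: Compute squared deviations from the mean:
  (19 - 20.1429)^2 = 1.3061
  (31 - 20.1429)^2 = 117.8776
  (5 - 20.1429)^2 = 229.3061
  (9 - 20.1429)^2 = 124.1633
  (19 - 20.1429)^2 = 1.3061
  (15 - 20.1429)^2 = 26.449
  (43 - 20.1429)^2 = 522.449
Step 3: Sum of squared deviations = 1022.8571
Step 4: Sample variance = 1022.8571 / 6 = 170.4762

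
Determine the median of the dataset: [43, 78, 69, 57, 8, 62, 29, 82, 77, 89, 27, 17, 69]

62

Step 1: Sort the data in ascending order: [8, 17, 27, 29, 43, 57, 62, 69, 69, 77, 78, 82, 89]
Step 2: The number of values is n = 13.
Step 3: Since n is odd, the median is the middle value at position 7: 62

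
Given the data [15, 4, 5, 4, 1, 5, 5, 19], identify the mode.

5

Step 1: Count the frequency of each value:
  1: appears 1 time(s)
  4: appears 2 time(s)
  5: appears 3 time(s)
  15: appears 1 time(s)
  19: appears 1 time(s)
Step 2: The value 5 appears most frequently (3 times).
Step 3: Mode = 5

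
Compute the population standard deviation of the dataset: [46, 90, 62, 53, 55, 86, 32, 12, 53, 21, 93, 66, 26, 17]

26.0051

Step 1: Compute the mean: 50.8571
Step 2: Sum of squared deviations from the mean: 9467.7143
Step 3: Population variance = 9467.7143 / 14 = 676.2653
Step 4: Standard deviation = sqrt(676.2653) = 26.0051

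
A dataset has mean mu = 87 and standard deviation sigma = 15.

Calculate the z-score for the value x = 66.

-1.4

Step 1: Recall the z-score formula: z = (x - mu) / sigma
Step 2: Substitute values: z = (66 - 87) / 15
Step 3: z = -21 / 15 = -1.4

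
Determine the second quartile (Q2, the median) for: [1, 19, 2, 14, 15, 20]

14.5

Step 1: Sort the data: [1, 2, 14, 15, 19, 20]
Step 2: n = 6
Step 3: Q2 is the median. Since n is even, it is the average of the values at positions 3 and 4:
  Q2 = (14 + 15) / 2 = 14.5
Step 4: Q2 = 14.5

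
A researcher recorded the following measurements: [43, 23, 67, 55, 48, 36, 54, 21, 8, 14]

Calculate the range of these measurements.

59

Step 1: Identify the maximum value: max = 67
Step 2: Identify the minimum value: min = 8
Step 3: Range = max - min = 67 - 8 = 59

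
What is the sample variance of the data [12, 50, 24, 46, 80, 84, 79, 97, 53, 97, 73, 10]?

970.0227

Step 1: Compute the mean: (12 + 50 + 24 + 46 + 80 + 84 + 79 + 97 + 53 + 97 + 73 + 10) / 12 = 58.75
Step 2: Compute squared deviations from the mean:
  (12 - 58.75)^2 = 2185.5625
  (50 - 58.75)^2 = 76.5625
  (24 - 58.75)^2 = 1207.5625
  (46 - 58.75)^2 = 162.5625
  (80 - 58.75)^2 = 451.5625
  (84 - 58.75)^2 = 637.5625
  (79 - 58.75)^2 = 410.0625
  (97 - 58.75)^2 = 1463.0625
  (53 - 58.75)^2 = 33.0625
  (97 - 58.75)^2 = 1463.0625
  (73 - 58.75)^2 = 203.0625
  (10 - 58.75)^2 = 2376.5625
Step 3: Sum of squared deviations = 10670.25
Step 4: Sample variance = 10670.25 / 11 = 970.0227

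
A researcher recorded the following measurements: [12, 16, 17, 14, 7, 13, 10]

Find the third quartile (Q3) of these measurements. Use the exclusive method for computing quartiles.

16

Step 1: Sort the data: [7, 10, 12, 13, 14, 16, 17]
Step 2: n = 7
Step 3: Using the exclusive quartile method:
  Q1 = 10
  Q2 (median) = 13
  Q3 = 16
  IQR = Q3 - Q1 = 16 - 10 = 6
Step 4: Q3 = 16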